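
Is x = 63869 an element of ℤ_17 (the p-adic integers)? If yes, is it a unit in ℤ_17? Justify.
x ∈ ℤ_17 but not a unit; v_17(x) = 3 > 0

ℤ_17 = {x ∈ ℚ_17 : v_17(x) ≥ 0} and ℤ_17^× = {x ∈ ℤ_17 : v_17(x) = 0}. Here v_17(63869) = v_17(num) − v_17(den) = 3; compare against these criteria.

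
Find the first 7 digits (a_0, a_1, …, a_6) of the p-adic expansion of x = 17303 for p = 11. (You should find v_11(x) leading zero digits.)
(a_0, …, a_6) = (0, 0, 0, 2, 1, 0, 0)

v_11(17303) = 3, so a_0 = ... = a_2 = 0. Factor out: x = 11^3 · u with u = 13 a unit in ℤ_11. Expand u iteratively via a_{v+i} = u_i mod 11, u_{i+1} = (u_i − a_{v+i})/11:
  u_0 = 13;  a_3 = 2;  u_1 = (u_0 − 2)/11 = 1
  u_1 = 1;  a_4 = 1;  u_2 = (u_1 − 1)/11 = 0
  u_2 = 0;  a_5 = 0;  u_3 = (u_2 − 0)/11 = 0
  u_3 = 0;  a_6 = 0;  u_4 = (u_3 − 0)/11 = 0
Digits: (0, 0, 0, 2, 1, 0, 0).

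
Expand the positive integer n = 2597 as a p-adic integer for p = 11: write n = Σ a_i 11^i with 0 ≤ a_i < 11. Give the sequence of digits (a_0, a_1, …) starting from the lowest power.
(a_0, a_1, …) = (1, 5, 10, 1)

Repeated division by 11 gives the digits low-to-high: 2597 = 1 + 5·11^1 + 10·11^2 + 1·11^3. Digit sequence: (1, 5, 10, 1).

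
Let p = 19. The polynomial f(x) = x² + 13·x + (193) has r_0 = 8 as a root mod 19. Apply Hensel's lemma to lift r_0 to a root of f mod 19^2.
r_1 = 8 (mod 361)

Hensel: r_{i+1} = r_i − f(r_i)·(f′(r_i))^{-1} mod 19^{i+2}, f′(x) = 2x + 13. Iterate:
  r_0 = 8 (mod 19)
  r_1 = 8 (mod 361)
Final: r = 8 satisfies f(r) ≡ 0 mod 19^2.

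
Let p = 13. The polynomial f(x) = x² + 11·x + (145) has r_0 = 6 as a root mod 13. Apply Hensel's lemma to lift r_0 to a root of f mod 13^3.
r_2 = 539 (mod 2197)

Hensel: r_{i+1} = r_i − f(r_i)·(f′(r_i))^{-1} mod 13^{i+2}, f′(x) = 2x + 11. Iterate:
  r_0 = 6 (mod 13)
  r_1 = 32 (mod 169)
  r_2 = 539 (mod 2197)
Final: r = 539 satisfies f(r) ≡ 0 mod 13^3.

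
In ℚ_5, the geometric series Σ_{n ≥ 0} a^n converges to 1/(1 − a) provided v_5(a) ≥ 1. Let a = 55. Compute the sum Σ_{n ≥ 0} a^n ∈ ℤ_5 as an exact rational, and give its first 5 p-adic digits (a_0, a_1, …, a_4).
Σ a^n = 1/(1 − a) = -1/54;  first 5 digits = (1, 1, 3, 0, 2)

v_5(a) = 1 ≥ 1, so the series converges in ℤ_5 to 1/(1 − a) = 1/(1 − 55) = -1/54. Expand this rational in ℤ_5: compute digits iteratively via d_i = x_i mod 5, x_{i+1} = (x_i − d_i)/5. The first 5 digits are (1, 1, 3, 0, 2).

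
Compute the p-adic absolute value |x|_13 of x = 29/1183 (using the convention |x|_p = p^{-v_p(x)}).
|29/1183|_13 = 169

Step 1 — compute v_13(x) by factoring powers of 13 out of the numerator and denominator: v_13(29/1183) = -2. Step 2 — apply |x|_p = p^{-v_p(x)} = 13^{2} = 169.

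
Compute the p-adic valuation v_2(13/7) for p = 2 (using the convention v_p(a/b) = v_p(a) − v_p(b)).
v_2(13/7) = 0

Factor powers of 2 from the numerator and denominator of the reduced fraction: 13 = 2^0 · 13 and 7 = 2^0 · 7. Apply v_p(a/b) = v_p(a) − v_p(b): v_2(13/7) = 0 − 0 = 0.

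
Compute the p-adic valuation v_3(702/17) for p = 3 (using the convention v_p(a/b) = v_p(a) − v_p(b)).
v_3(702/17) = 3

Factor powers of 3 from the numerator and denominator of the reduced fraction: 702 = 3^3 · 26 and 17 = 3^0 · 17. Apply v_p(a/b) = v_p(a) − v_p(b): v_3(702/17) = 3 − 0 = 3.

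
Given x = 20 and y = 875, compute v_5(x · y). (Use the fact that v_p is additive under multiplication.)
v_5(17500) = 4

v_p(x) = 1 (factor: 20 = 5^1 · 4); v_p(y) = 3 (factor: 875 = 5^3 · 7). Additivity: v_p(xy) = v_p(x) + v_p(y) = 1 + 3 = 4. (Direct check: xy = 17500 = 5^4 · (28).)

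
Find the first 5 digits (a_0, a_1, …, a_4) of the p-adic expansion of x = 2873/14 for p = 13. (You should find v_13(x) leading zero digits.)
(a_0, …, a_4) = (0, 0, 4, 10, 2)

v_13(2873/14) = 2, so a_0 = ... = a_1 = 0. Factor out: x = 13^2 · u with u = 17/14 a unit in ℤ_13. Expand u iteratively via a_{v+i} = u_i mod 13, u_{i+1} = (u_i − a_{v+i})/13:
  u_0 = 17/14;  a_2 = 4;  u_1 = (u_0 − 4)/13 = -3/14
  u_1 = -3/14;  a_3 = 10;  u_2 = (u_1 − 10)/13 = -11/14
  u_2 = -11/14;  a_4 = 2;  u_3 = (u_2 − 2)/13 = -3/14
Digits: (0, 0, 4, 10, 2).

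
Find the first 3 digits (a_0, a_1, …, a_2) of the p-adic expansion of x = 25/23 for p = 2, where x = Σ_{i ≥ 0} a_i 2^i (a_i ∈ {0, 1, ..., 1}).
(a_0, …, a_2) = (1, 1, 1)

v_2(25/23) = 0 (numerator and denominator both coprime to 2), so x ∈ ℤ_2^×. Compute digits iteratively via a_i = x_i mod 2, x_{i+1} = (x_i − a_i)/2, with x_0 = x:
  x_0 = 25/23;  a_0 = 1;  x_1 = (x_0 − 1)/2 = 1/23
  x_1 = 1/23;  a_1 = 1;  x_2 = (x_1 − 1)/2 = -11/23
  x_2 = -11/23;  a_2 = 1;  x_3 = (x_2 − 1)/2 = -17/23
Digits: (1, 1, 1).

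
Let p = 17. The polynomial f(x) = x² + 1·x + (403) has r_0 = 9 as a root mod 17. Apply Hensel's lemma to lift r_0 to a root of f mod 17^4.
r_3 = 56840 (mod 83521)

Hensel: r_{i+1} = r_i − f(r_i)·(f′(r_i))^{-1} mod 17^{i+2}, f′(x) = 2x + 1. Iterate:
  r_0 = 9 (mod 17)
  r_1 = 196 (mod 289)
  r_2 = 2797 (mod 4913)
  r_3 = 56840 (mod 83521)
Final: r = 56840 satisfies f(r) ≡ 0 mod 17^4.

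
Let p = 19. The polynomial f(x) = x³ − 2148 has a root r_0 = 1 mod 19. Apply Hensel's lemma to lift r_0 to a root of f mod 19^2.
r_1 = 115 (mod 361)

Hensel: r_{i+1} = r_i − f(r_i)/f′(r_i) mod 19^{i+2}, where f′(x) = 3x². Iterate:
  r_0 = 1 (mod 19)
  r_1 = 115 (mod 361)
Final: r = 115 with f(r) ≡ 0 mod 19^2.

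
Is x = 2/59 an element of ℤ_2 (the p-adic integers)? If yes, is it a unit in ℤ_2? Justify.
x ∈ ℤ_2 but not a unit; v_2(x) = 1 > 0

ℤ_2 = {x ∈ ℚ_2 : v_2(x) ≥ 0} and ℤ_2^× = {x ∈ ℤ_2 : v_2(x) = 0}. Here v_2(2/59) = v_2(num) − v_2(den) = 1; compare against these criteria.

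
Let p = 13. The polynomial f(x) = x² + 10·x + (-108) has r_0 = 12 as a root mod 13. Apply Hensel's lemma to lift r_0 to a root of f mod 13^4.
r_3 = 24244 (mod 28561)

Hensel: r_{i+1} = r_i − f(r_i)·(f′(r_i))^{-1} mod 13^{i+2}, f′(x) = 2x + 10. Iterate:
  r_0 = 12 (mod 13)
  r_1 = 77 (mod 169)
  r_2 = 77 (mod 2197)
  r_3 = 24244 (mod 28561)
Final: r = 24244 satisfies f(r) ≡ 0 mod 13^4.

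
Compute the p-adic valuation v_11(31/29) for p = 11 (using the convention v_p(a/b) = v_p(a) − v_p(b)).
v_11(31/29) = 0

Factor powers of 11 from the numerator and denominator of the reduced fraction: 31 = 11^0 · 31 and 29 = 11^0 · 29. Apply v_p(a/b) = v_p(a) − v_p(b): v_11(31/29) = 0 − 0 = 0.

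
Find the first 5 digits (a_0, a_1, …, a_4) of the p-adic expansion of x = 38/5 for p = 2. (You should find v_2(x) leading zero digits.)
(a_0, …, a_4) = (0, 1, 1, 1, 0)

v_2(38/5) = 1, so a_0 = ... = a_0 = 0. Factor out: x = 2^1 · u with u = 19/5 a unit in ℤ_2. Expand u iteratively via a_{v+i} = u_i mod 2, u_{i+1} = (u_i − a_{v+i})/2:
  u_0 = 19/5;  a_1 = 1;  u_1 = (u_0 − 1)/2 = 7/5
  u_1 = 7/5;  a_2 = 1;  u_2 = (u_1 − 1)/2 = 1/5
  u_2 = 1/5;  a_3 = 1;  u_3 = (u_2 − 1)/2 = -2/5
  u_3 = -2/5;  a_4 = 0;  u_4 = (u_3 − 0)/2 = -1/5
Digits: (0, 1, 1, 1, 0).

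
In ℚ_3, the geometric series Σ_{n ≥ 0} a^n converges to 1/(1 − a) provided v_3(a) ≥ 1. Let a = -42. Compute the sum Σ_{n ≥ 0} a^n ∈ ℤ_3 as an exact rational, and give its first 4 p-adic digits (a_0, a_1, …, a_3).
Σ a^n = 1/(1 − a) = 1/43;  first 4 digits = (1, 1, 2, 1)

v_3(a) = 1 ≥ 1, so the series converges in ℤ_3 to 1/(1 − a) = 1/(1 − (-42)) = 1/43. Expand this rational in ℤ_3: compute digits iteratively via d_i = x_i mod 3, x_{i+1} = (x_i − d_i)/3. The first 4 digits are (1, 1, 2, 1).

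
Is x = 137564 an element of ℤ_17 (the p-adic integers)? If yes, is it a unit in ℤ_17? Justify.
x ∈ ℤ_17 but not a unit; v_17(x) = 3 > 0

ℤ_17 = {x ∈ ℚ_17 : v_17(x) ≥ 0} and ℤ_17^× = {x ∈ ℤ_17 : v_17(x) = 0}. Here v_17(137564) = v_17(num) − v_17(den) = 3; compare against these criteria.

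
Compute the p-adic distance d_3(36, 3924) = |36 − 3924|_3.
d_3(36, 3924) = 1/243

Step 1 — x − y = 36 − 3924 = -3888. Step 2 — v_3(-3888) = 5 (factor: -3888 = −(3^5 · 16); the sign does not affect v_p). Step 3 — |x − y|_3 = 3^{-5} = 1/243.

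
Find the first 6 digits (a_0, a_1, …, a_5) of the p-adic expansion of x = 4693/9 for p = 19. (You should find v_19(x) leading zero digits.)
(a_0, …, a_5) = (0, 0, 12, 10, 10, 10)

v_19(4693/9) = 2, so a_0 = ... = a_1 = 0. Factor out: x = 19^2 · u with u = 13/9 a unit in ℤ_19. Expand u iteratively via a_{v+i} = u_i mod 19, u_{i+1} = (u_i − a_{v+i})/19:
  u_0 = 13/9;  a_2 = 12;  u_1 = (u_0 − 12)/19 = -5/9
  u_1 = -5/9;  a_3 = 10;  u_2 = (u_1 − 10)/19 = -5/9
  u_2 = -5/9;  a_4 = 10;  u_3 = (u_2 − 10)/19 = -5/9
  u_3 = -5/9;  a_5 = 10;  u_4 = (u_3 − 10)/19 = -5/9
Digits: (0, 0, 12, 10, 10, 10).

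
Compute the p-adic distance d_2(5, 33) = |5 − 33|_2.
d_2(5, 33) = 1/4

Step 1 — x − y = 5 − 33 = -28. Step 2 — v_2(-28) = 2 (factor: -28 = −(2^2 · 7); the sign does not affect v_p). Step 3 — |x − y|_2 = 2^{-2} = 1/4.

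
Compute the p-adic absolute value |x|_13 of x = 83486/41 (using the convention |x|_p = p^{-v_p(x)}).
|83486/41|_13 = 1/2197

Step 1 — compute v_13(x) by factoring powers of 13 out of the numerator and denominator: v_13(83486/41) = 3. Step 2 — apply |x|_p = p^{-v_p(x)} = 13^{-3} = 1/2197.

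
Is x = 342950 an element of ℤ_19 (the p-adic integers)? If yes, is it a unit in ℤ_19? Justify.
x ∈ ℤ_19 but not a unit; v_19(x) = 3 > 0

ℤ_19 = {x ∈ ℚ_19 : v_19(x) ≥ 0} and ℤ_19^× = {x ∈ ℤ_19 : v_19(x) = 0}. Here v_19(342950) = v_19(num) − v_19(den) = 3; compare against these criteria.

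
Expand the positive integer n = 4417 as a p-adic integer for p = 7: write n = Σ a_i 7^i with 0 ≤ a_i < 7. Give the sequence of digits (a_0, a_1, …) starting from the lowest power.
(a_0, a_1, …) = (0, 1, 6, 5, 1)

Repeated division by 7 gives the digits low-to-high: 4417 = 1·7^1 + 6·7^2 + 5·7^3 + 1·7^4. Digit sequence: (0, 1, 6, 5, 1).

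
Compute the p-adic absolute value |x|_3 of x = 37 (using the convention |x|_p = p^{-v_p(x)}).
|37|_3 = 1

Step 1 — compute v_3(x) by factoring powers of 3 out of the numerator and denominator: v_3(37) = 0. Step 2 — apply |x|_p = p^{-v_p(x)} = 3^{0} = 1.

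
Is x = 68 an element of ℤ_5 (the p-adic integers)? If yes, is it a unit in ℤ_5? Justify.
x ∈ ℤ_5^× (unit); v_5(x) = 0

ℤ_5 = {x ∈ ℚ_5 : v_5(x) ≥ 0} and ℤ_5^× = {x ∈ ℤ_5 : v_5(x) = 0}. Here v_5(68) = v_5(num) − v_5(den) = 0; compare against these criteria.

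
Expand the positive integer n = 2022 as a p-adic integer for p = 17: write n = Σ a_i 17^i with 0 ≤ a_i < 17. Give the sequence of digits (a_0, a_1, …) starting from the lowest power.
(a_0, a_1, …) = (16, 16, 6)

Repeated division by 17 gives the digits low-to-high: 2022 = 16 + 16·17^1 + 6·17^2. Digit sequence: (16, 16, 6).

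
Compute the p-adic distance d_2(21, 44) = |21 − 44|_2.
d_2(21, 44) = 1

Step 1 — x − y = 21 − 44 = -23. Step 2 — v_2(-23) = 0 (factor: -23 = −(2^0 · 23); the sign does not affect v_p). Step 3 — |x − y|_2 = 2^{0} = 1.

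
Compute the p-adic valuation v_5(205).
v_5(205) = 1

v_5(n) is the largest exponent k such that 5^k divides n. Factor out: 205 = 5^1 · 41. (Sign doesn't affect v_p.) So v_5(205) = 1.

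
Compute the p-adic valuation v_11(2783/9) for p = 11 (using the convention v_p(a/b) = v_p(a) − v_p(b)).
v_11(2783/9) = 2

Factor powers of 11 from the numerator and denominator of the reduced fraction: 2783 = 11^2 · 23 and 9 = 11^0 · 9. Apply v_p(a/b) = v_p(a) − v_p(b): v_11(2783/9) = 2 − 0 = 2.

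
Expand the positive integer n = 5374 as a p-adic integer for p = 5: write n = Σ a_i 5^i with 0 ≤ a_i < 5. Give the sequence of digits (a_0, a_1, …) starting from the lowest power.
(a_0, a_1, …) = (4, 4, 4, 2, 3, 1)

Repeated division by 5 gives the digits low-to-high: 5374 = 4 + 4·5^1 + 4·5^2 + 2·5^3 + 3·5^4 + 1·5^5. Digit sequence: (4, 4, 4, 2, 3, 1).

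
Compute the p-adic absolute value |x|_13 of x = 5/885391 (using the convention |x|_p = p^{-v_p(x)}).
|5/885391|_13 = 28561

Step 1 — compute v_13(x) by factoring powers of 13 out of the numerator and denominator: v_13(5/885391) = -4. Step 2 — apply |x|_p = p^{-v_p(x)} = 13^{4} = 28561.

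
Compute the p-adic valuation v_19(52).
v_19(52) = 0

v_19(n) is the largest exponent k such that 19^k divides n. Factor out: 52 = 19^0 · 52. (Sign doesn't affect v_p.) So v_19(52) = 0.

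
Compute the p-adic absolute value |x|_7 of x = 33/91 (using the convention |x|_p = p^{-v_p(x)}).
|33/91|_7 = 7

Step 1 — compute v_7(x) by factoring powers of 7 out of the numerator and denominator: v_7(33/91) = -1. Step 2 — apply |x|_p = p^{-v_p(x)} = 7^{1} = 7.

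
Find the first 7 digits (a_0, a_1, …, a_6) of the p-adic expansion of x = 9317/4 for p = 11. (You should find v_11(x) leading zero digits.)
(a_0, …, a_6) = (0, 0, 0, 10, 2, 8, 2)

v_11(9317/4) = 3, so a_0 = ... = a_2 = 0. Factor out: x = 11^3 · u with u = 7/4 a unit in ℤ_11. Expand u iteratively via a_{v+i} = u_i mod 11, u_{i+1} = (u_i − a_{v+i})/11:
  u_0 = 7/4;  a_3 = 10;  u_1 = (u_0 − 10)/11 = -3/4
  u_1 = -3/4;  a_4 = 2;  u_2 = (u_1 − 2)/11 = -1/4
  u_2 = -1/4;  a_5 = 8;  u_3 = (u_2 − 8)/11 = -3/4
  u_3 = -3/4;  a_6 = 2;  u_4 = (u_3 − 2)/11 = -1/4
Digits: (0, 0, 0, 10, 2, 8, 2).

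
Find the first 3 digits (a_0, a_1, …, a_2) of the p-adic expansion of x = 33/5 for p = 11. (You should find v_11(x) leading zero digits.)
(a_0, …, a_2) = (0, 5, 4)

v_11(33/5) = 1, so a_0 = ... = a_0 = 0. Factor out: x = 11^1 · u with u = 3/5 a unit in ℤ_11. Expand u iteratively via a_{v+i} = u_i mod 11, u_{i+1} = (u_i − a_{v+i})/11:
  u_0 = 3/5;  a_1 = 5;  u_1 = (u_0 − 5)/11 = -2/5
  u_1 = -2/5;  a_2 = 4;  u_2 = (u_1 − 4)/11 = -2/5
Digits: (0, 5, 4).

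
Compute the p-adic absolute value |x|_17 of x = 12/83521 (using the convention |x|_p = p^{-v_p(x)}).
|12/83521|_17 = 83521

Step 1 — compute v_17(x) by factoring powers of 17 out of the numerator and denominator: v_17(12/83521) = -4. Step 2 — apply |x|_p = p^{-v_p(x)} = 17^{4} = 83521.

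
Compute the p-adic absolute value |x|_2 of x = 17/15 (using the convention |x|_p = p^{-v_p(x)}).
|17/15|_2 = 1

Step 1 — compute v_2(x) by factoring powers of 2 out of the numerator and denominator: v_2(17/15) = 0. Step 2 — apply |x|_p = p^{-v_p(x)} = 2^{0} = 1.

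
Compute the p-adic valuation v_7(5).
v_7(5) = 0

v_7(n) is the largest exponent k such that 7^k divides n. Factor out: 5 = 7^0 · 5. (Sign doesn't affect v_p.) So v_7(5) = 0.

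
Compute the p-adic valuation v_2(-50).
v_2(-50) = 1

v_2(n) is the largest exponent k such that 2^k divides n. Factor out: -50 = -2^1 · 25. (Sign doesn't affect v_p.) So v_2(-50) = 1.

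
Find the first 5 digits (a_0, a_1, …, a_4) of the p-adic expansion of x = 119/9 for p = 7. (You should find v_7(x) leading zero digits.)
(a_0, …, a_4) = (0, 5, 5, 0, 3)

v_7(119/9) = 1, so a_0 = ... = a_0 = 0. Factor out: x = 7^1 · u with u = 17/9 a unit in ℤ_7. Expand u iteratively via a_{v+i} = u_i mod 7, u_{i+1} = (u_i − a_{v+i})/7:
  u_0 = 17/9;  a_1 = 5;  u_1 = (u_0 − 5)/7 = -4/9
  u_1 = -4/9;  a_2 = 5;  u_2 = (u_1 − 5)/7 = -7/9
  u_2 = -7/9;  a_3 = 0;  u_3 = (u_2 − 0)/7 = -1/9
  u_3 = -1/9;  a_4 = 3;  u_4 = (u_3 − 3)/7 = -4/9
Digits: (0, 5, 5, 0, 3).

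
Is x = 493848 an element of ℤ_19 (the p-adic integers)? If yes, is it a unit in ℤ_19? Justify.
x ∈ ℤ_19 but not a unit; v_19(x) = 3 > 0

ℤ_19 = {x ∈ ℚ_19 : v_19(x) ≥ 0} and ℤ_19^× = {x ∈ ℤ_19 : v_19(x) = 0}. Here v_19(493848) = v_19(num) − v_19(den) = 3; compare against these criteria.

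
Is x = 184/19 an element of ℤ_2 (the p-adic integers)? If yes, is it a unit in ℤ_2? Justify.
x ∈ ℤ_2 but not a unit; v_2(x) = 3 > 0

ℤ_2 = {x ∈ ℚ_2 : v_2(x) ≥ 0} and ℤ_2^× = {x ∈ ℤ_2 : v_2(x) = 0}. Here v_2(184/19) = v_2(num) − v_2(den) = 3; compare against these criteria.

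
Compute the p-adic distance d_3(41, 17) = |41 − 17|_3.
d_3(41, 17) = 1/3

Step 1 — x − y = 41 − 17 = 24. Step 2 — v_3(24) = 1 (factor: 24 = (3^1 · 8); the sign does not affect v_p). Step 3 — |x − y|_3 = 3^{-1} = 1/3.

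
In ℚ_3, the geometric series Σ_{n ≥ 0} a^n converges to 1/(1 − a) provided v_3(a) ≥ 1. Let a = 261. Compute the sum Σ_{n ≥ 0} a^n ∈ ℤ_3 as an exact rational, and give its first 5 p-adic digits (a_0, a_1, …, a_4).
Σ a^n = 1/(1 − a) = -1/260;  first 5 digits = (1, 0, 2, 0, 1)

v_3(a) = 2 ≥ 1, so the series converges in ℤ_3 to 1/(1 − a) = 1/(1 − 261) = -1/260. Expand this rational in ℤ_3: compute digits iteratively via d_i = x_i mod 3, x_{i+1} = (x_i − d_i)/3. The first 5 digits are (1, 0, 2, 0, 1).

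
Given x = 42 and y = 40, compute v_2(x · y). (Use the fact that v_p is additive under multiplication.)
v_2(1680) = 4

v_p(x) = 1 (factor: 42 = 2^1 · 21); v_p(y) = 3 (factor: 40 = 2^3 · 5). Additivity: v_p(xy) = v_p(x) + v_p(y) = 1 + 3 = 4. (Direct check: xy = 1680 = 2^4 · (105).)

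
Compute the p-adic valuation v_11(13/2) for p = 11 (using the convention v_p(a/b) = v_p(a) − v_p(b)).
v_11(13/2) = 0

Factor powers of 11 from the numerator and denominator of the reduced fraction: 13 = 11^0 · 13 and 2 = 11^0 · 2. Apply v_p(a/b) = v_p(a) − v_p(b): v_11(13/2) = 0 − 0 = 0.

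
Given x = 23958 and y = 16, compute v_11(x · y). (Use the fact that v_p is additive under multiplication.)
v_11(383328) = 3

v_p(x) = 3 (factor: 23958 = 11^3 · 18); v_p(y) = 0 (factor: 16 = 11^0 · 16). Additivity: v_p(xy) = v_p(x) + v_p(y) = 3 + 0 = 3. (Direct check: xy = 383328 = 11^3 · (288).)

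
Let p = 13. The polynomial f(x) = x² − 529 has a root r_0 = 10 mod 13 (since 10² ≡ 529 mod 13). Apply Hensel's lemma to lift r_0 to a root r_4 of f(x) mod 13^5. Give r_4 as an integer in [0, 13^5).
r_4 = 23 (mod 371293)

Hensel's recurrence: r_{i+1} = r_i − f(r_i)·(f′(r_i))^{-1} mod 13^{i+2}, with f′(x) = 2x. Iterate:
  r_0 = 10 (mod 13)
  r_1 = 23 (mod 169)
  r_2 = 23 (mod 2197)
  r_3 = 23 (mod 28561)
  r_4 = 23 (mod 371293)
Final: r_4 = 23, and one checks f(r_4) ≡ 0 mod 13^5.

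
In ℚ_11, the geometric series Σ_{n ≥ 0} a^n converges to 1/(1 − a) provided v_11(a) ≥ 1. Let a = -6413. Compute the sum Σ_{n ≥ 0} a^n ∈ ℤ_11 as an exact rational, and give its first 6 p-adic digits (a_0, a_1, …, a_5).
Σ a^n = 1/(1 − a) = 1/6414;  first 6 digits = (1, 0, 2, 6, 3, 2)

v_11(a) = 2 ≥ 1, so the series converges in ℤ_11 to 1/(1 − a) = 1/(1 − (-6413)) = 1/6414. Expand this rational in ℤ_11: compute digits iteratively via d_i = x_i mod 11, x_{i+1} = (x_i − d_i)/11. The first 6 digits are (1, 0, 2, 6, 3, 2).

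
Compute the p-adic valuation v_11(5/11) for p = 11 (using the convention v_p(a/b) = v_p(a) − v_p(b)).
v_11(5/11) = -1

Factor powers of 11 from the numerator and denominator of the reduced fraction: 5 = 11^0 · 5 and 11 = 11^1 · 1. Apply v_p(a/b) = v_p(a) − v_p(b): v_11(5/11) = 0 − 1 = -1.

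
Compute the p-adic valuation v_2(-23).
v_2(-23) = 0

v_2(n) is the largest exponent k such that 2^k divides n. Factor out: -23 = -2^0 · 23. (Sign doesn't affect v_p.) So v_2(-23) = 0.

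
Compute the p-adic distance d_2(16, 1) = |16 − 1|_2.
d_2(16, 1) = 1

Step 1 — x − y = 16 − 1 = 15. Step 2 — v_2(15) = 0 (factor: 15 = (2^0 · 15); the sign does not affect v_p). Step 3 — |x − y|_2 = 2^{0} = 1.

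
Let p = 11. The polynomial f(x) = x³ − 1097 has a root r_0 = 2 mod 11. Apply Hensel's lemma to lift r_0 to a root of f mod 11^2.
r_1 = 2 (mod 121)

Hensel: r_{i+1} = r_i − f(r_i)/f′(r_i) mod 11^{i+2}, where f′(x) = 3x². Iterate:
  r_0 = 2 (mod 11)
  r_1 = 2 (mod 121)
Final: r = 2 with f(r) ≡ 0 mod 11^2.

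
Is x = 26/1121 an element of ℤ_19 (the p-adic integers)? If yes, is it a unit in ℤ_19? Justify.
x ∉ ℤ_19 (v_19(x) = -1 < 0)

ℤ_19 = {x ∈ ℚ_19 : v_19(x) ≥ 0} and ℤ_19^× = {x ∈ ℤ_19 : v_19(x) = 0}. Here v_19(26/1121) = v_19(num) − v_19(den) = -1; compare against these criteria.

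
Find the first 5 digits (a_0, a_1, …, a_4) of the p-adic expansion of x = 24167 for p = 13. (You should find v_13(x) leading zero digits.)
(a_0, …, a_4) = (0, 0, 0, 11, 0)

v_13(24167) = 3, so a_0 = ... = a_2 = 0. Factor out: x = 13^3 · u with u = 11 a unit in ℤ_13. Expand u iteratively via a_{v+i} = u_i mod 13, u_{i+1} = (u_i − a_{v+i})/13:
  u_0 = 11;  a_3 = 11;  u_1 = (u_0 − 11)/13 = 0
  u_1 = 0;  a_4 = 0;  u_2 = (u_1 − 0)/13 = 0
Digits: (0, 0, 0, 11, 0).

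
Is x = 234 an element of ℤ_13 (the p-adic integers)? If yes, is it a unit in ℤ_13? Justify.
x ∈ ℤ_13 but not a unit; v_13(x) = 1 > 0

ℤ_13 = {x ∈ ℚ_13 : v_13(x) ≥ 0} and ℤ_13^× = {x ∈ ℤ_13 : v_13(x) = 0}. Here v_13(234) = v_13(num) − v_13(den) = 1; compare against these criteria.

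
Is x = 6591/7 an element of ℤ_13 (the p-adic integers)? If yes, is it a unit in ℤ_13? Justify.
x ∈ ℤ_13 but not a unit; v_13(x) = 3 > 0

ℤ_13 = {x ∈ ℚ_13 : v_13(x) ≥ 0} and ℤ_13^× = {x ∈ ℤ_13 : v_13(x) = 0}. Here v_13(6591/7) = v_13(num) − v_13(den) = 3; compare against these criteria.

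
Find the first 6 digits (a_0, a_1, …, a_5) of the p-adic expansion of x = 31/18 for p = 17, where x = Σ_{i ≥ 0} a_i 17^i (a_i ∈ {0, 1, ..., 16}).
(a_0, …, a_5) = (14, 4, 12, 4, 12, 4)

v_17(31/18) = 0 (numerator and denominator both coprime to 17), so x ∈ ℤ_17^×. Compute digits iteratively via a_i = x_i mod 17, x_{i+1} = (x_i − a_i)/17, with x_0 = x:
  x_0 = 31/18;  a_0 = 14;  x_1 = (x_0 − 14)/17 = -13/18
  x_1 = -13/18;  a_1 = 4;  x_2 = (x_1 − 4)/17 = -5/18
  x_2 = -5/18;  a_2 = 12;  x_3 = (x_2 − 12)/17 = -13/18
  x_3 = -13/18;  a_3 = 4;  x_4 = (x_3 − 4)/17 = -5/18
  x_4 = -5/18;  a_4 = 12;  x_5 = (x_4 − 12)/17 = -13/18
  x_5 = -13/18;  a_5 = 4;  x_6 = (x_5 − 4)/17 = -5/18
Digits: (14, 4, 12, 4, 12, 4).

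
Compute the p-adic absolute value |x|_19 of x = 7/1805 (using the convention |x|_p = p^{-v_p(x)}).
|7/1805|_19 = 361

Step 1 — compute v_19(x) by factoring powers of 19 out of the numerator and denominator: v_19(7/1805) = -2. Step 2 — apply |x|_p = p^{-v_p(x)} = 19^{2} = 361.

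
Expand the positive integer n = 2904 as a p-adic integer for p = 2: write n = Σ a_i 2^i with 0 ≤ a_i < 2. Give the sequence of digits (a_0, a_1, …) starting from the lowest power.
(a_0, a_1, …) = (0, 0, 0, 1, 1, 0, 1, 0, 1, 1, 0, 1)

Repeated division by 2 gives the digits low-to-high: 2904 = 1·2^3 + 1·2^4 + 1·2^6 + 1·2^8 + 1·2^9 + 1·2^11. Digit sequence: (0, 0, 0, 1, 1, 0, 1, 0, 1, 1, 0, 1).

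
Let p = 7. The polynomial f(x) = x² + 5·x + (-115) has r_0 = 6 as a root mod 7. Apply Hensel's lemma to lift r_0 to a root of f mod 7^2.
r_1 = 6 (mod 49)

Hensel: r_{i+1} = r_i − f(r_i)·(f′(r_i))^{-1} mod 7^{i+2}, f′(x) = 2x + 5. Iterate:
  r_0 = 6 (mod 7)
  r_1 = 6 (mod 49)
Final: r = 6 satisfies f(r) ≡ 0 mod 7^2.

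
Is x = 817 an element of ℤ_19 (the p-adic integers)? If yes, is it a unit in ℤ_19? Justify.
x ∈ ℤ_19 but not a unit; v_19(x) = 1 > 0

ℤ_19 = {x ∈ ℚ_19 : v_19(x) ≥ 0} and ℤ_19^× = {x ∈ ℤ_19 : v_19(x) = 0}. Here v_19(817) = v_19(num) − v_19(den) = 1; compare against these criteria.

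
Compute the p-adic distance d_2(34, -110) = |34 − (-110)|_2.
d_2(34, -110) = 1/16

Step 1 — x − y = 34 − (-110) = 144. Step 2 — v_2(144) = 4 (factor: 144 = (2^4 · 9); the sign does not affect v_p). Step 3 — |x − y|_2 = 2^{-4} = 1/16.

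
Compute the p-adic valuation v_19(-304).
v_19(-304) = 1

v_19(n) is the largest exponent k such that 19^k divides n. Factor out: -304 = -19^1 · 16. (Sign doesn't affect v_p.) So v_19(-304) = 1.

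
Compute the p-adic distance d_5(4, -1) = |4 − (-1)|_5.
d_5(4, -1) = 1/5

Step 1 — x − y = 4 − (-1) = 5. Step 2 — v_5(5) = 1 (factor: 5 = (5^1 · 1); the sign does not affect v_p). Step 3 — |x − y|_5 = 5^{-1} = 1/5.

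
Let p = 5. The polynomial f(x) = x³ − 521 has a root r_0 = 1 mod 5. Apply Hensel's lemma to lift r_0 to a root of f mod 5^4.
r_3 = 616 (mod 625)

Hensel: r_{i+1} = r_i − f(r_i)/f′(r_i) mod 5^{i+2}, where f′(x) = 3x². Iterate:
  r_0 = 1 (mod 5)
  r_1 = 16 (mod 25)
  r_2 = 116 (mod 125)
  r_3 = 616 (mod 625)
Final: r = 616 with f(r) ≡ 0 mod 5^4.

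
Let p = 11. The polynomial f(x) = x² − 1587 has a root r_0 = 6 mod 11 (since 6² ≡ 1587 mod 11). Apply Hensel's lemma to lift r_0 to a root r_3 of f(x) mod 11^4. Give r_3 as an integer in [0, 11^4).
r_3 = 1315 (mod 14641)

Hensel's recurrence: r_{i+1} = r_i − f(r_i)·(f′(r_i))^{-1} mod 11^{i+2}, with f′(x) = 2x. Iterate:
  r_0 = 6 (mod 11)
  r_1 = 105 (mod 121)
  r_2 = 1315 (mod 1331)
  r_3 = 1315 (mod 14641)
Final: r_3 = 1315, and one checks f(r_3) ≡ 0 mod 11^4.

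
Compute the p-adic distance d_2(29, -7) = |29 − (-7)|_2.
d_2(29, -7) = 1/4

Step 1 — x − y = 29 − (-7) = 36. Step 2 — v_2(36) = 2 (factor: 36 = (2^2 · 9); the sign does not affect v_p). Step 3 — |x − y|_2 = 2^{-2} = 1/4.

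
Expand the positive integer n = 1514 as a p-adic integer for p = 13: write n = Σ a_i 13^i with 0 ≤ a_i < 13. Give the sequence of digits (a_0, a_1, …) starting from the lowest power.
(a_0, a_1, …) = (6, 12, 8)

Repeated division by 13 gives the digits low-to-high: 1514 = 6 + 12·13^1 + 8·13^2. Digit sequence: (6, 12, 8).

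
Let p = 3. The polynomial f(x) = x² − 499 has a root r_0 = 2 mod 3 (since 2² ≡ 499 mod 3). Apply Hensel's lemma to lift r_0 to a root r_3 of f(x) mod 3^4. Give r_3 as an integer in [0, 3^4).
r_3 = 65 (mod 81)

Hensel's recurrence: r_{i+1} = r_i − f(r_i)·(f′(r_i))^{-1} mod 3^{i+2}, with f′(x) = 2x. Iterate:
  r_0 = 2 (mod 3)
  r_1 = 2 (mod 9)
  r_2 = 11 (mod 27)
  r_3 = 65 (mod 81)
Final: r_3 = 65, and one checks f(r_3) ≡ 0 mod 3^4.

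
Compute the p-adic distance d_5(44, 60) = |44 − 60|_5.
d_5(44, 60) = 1

Step 1 — x − y = 44 − 60 = -16. Step 2 — v_5(-16) = 0 (factor: -16 = −(5^0 · 16); the sign does not affect v_p). Step 3 — |x − y|_5 = 5^{0} = 1.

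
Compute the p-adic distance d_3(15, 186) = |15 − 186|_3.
d_3(15, 186) = 1/9

Step 1 — x − y = 15 − 186 = -171. Step 2 — v_3(-171) = 2 (factor: -171 = −(3^2 · 19); the sign does not affect v_p). Step 3 — |x − y|_3 = 3^{-2} = 1/9.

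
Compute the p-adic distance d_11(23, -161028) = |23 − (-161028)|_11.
d_11(23, -161028) = 1/161051

Step 1 — x − y = 23 − (-161028) = 161051. Step 2 — v_11(161051) = 5 (factor: 161051 = (11^5 · 1); the sign does not affect v_p). Step 3 — |x − y|_11 = 11^{-5} = 1/161051.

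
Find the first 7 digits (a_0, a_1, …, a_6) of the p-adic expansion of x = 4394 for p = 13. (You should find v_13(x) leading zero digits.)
(a_0, …, a_6) = (0, 0, 0, 2, 0, 0, 0)

v_13(4394) = 3, so a_0 = ... = a_2 = 0. Factor out: x = 13^3 · u with u = 2 a unit in ℤ_13. Expand u iteratively via a_{v+i} = u_i mod 13, u_{i+1} = (u_i − a_{v+i})/13:
  u_0 = 2;  a_3 = 2;  u_1 = (u_0 − 2)/13 = 0
  u_1 = 0;  a_4 = 0;  u_2 = (u_1 − 0)/13 = 0
  u_2 = 0;  a_5 = 0;  u_3 = (u_2 − 0)/13 = 0
  u_3 = 0;  a_6 = 0;  u_4 = (u_3 − 0)/13 = 0
Digits: (0, 0, 0, 2, 0, 0, 0).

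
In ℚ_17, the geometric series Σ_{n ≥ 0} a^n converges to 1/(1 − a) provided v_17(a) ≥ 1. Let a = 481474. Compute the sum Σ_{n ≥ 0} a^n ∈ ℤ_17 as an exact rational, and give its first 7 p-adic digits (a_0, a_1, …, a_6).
Σ a^n = 1/(1 − a) = -1/481473;  first 7 digits = (1, 0, 0, 13, 5, 0, 16)

v_17(a) = 3 ≥ 1, so the series converges in ℤ_17 to 1/(1 − a) = 1/(1 − 481474) = -1/481473. Expand this rational in ℤ_17: compute digits iteratively via d_i = x_i mod 17, x_{i+1} = (x_i − d_i)/17. The first 7 digits are (1, 0, 0, 13, 5, 0, 16).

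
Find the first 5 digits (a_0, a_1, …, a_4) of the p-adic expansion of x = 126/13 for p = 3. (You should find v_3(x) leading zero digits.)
(a_0, …, a_4) = (0, 0, 2, 2, 2)

v_3(126/13) = 2, so a_0 = ... = a_1 = 0. Factor out: x = 3^2 · u with u = 14/13 a unit in ℤ_3. Expand u iteratively via a_{v+i} = u_i mod 3, u_{i+1} = (u_i − a_{v+i})/3:
  u_0 = 14/13;  a_2 = 2;  u_1 = (u_0 − 2)/3 = -4/13
  u_1 = -4/13;  a_3 = 2;  u_2 = (u_1 − 2)/3 = -10/13
  u_2 = -10/13;  a_4 = 2;  u_3 = (u_2 − 2)/3 = -12/13
Digits: (0, 0, 2, 2, 2).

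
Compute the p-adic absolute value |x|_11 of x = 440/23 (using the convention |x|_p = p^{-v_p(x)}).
|440/23|_11 = 1/11

Step 1 — compute v_11(x) by factoring powers of 11 out of the numerator and denominator: v_11(440/23) = 1. Step 2 — apply |x|_p = p^{-v_p(x)} = 11^{-1} = 1/11.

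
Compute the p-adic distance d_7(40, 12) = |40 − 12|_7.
d_7(40, 12) = 1/7

Step 1 — x − y = 40 − 12 = 28. Step 2 — v_7(28) = 1 (factor: 28 = (7^1 · 4); the sign does not affect v_p). Step 3 — |x − y|_7 = 7^{-1} = 1/7.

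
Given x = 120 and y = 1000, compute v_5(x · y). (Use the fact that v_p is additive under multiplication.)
v_5(120000) = 4

v_p(x) = 1 (factor: 120 = 5^1 · 24); v_p(y) = 3 (factor: 1000 = 5^3 · 8). Additivity: v_p(xy) = v_p(x) + v_p(y) = 1 + 3 = 4. (Direct check: xy = 120000 = 5^4 · (192).)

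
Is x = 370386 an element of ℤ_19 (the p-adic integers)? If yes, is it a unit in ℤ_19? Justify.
x ∈ ℤ_19 but not a unit; v_19(x) = 3 > 0

ℤ_19 = {x ∈ ℚ_19 : v_19(x) ≥ 0} and ℤ_19^× = {x ∈ ℤ_19 : v_19(x) = 0}. Here v_19(370386) = v_19(num) − v_19(den) = 3; compare against these criteria.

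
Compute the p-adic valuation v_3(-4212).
v_3(-4212) = 4

v_3(n) is the largest exponent k such that 3^k divides n. Factor out: -4212 = -3^4 · 52. (Sign doesn't affect v_p.) So v_3(-4212) = 4.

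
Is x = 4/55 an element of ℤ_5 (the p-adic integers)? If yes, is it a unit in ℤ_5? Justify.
x ∉ ℤ_5 (v_5(x) = -1 < 0)

ℤ_5 = {x ∈ ℚ_5 : v_5(x) ≥ 0} and ℤ_5^× = {x ∈ ℤ_5 : v_5(x) = 0}. Here v_5(4/55) = v_5(num) − v_5(den) = -1; compare against these criteria.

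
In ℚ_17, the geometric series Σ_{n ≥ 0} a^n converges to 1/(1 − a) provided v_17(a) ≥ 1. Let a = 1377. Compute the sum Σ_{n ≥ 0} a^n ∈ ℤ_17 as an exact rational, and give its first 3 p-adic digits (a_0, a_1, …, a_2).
Σ a^n = 1/(1 − a) = -1/1376;  first 3 digits = (1, 13, 3)

v_17(a) = 1 ≥ 1, so the series converges in ℤ_17 to 1/(1 − a) = 1/(1 − 1377) = -1/1376. Expand this rational in ℤ_17: compute digits iteratively via d_i = x_i mod 17, x_{i+1} = (x_i − d_i)/17. The first 3 digits are (1, 13, 3).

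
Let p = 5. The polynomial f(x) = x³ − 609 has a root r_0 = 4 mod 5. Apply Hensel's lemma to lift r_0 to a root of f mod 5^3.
r_2 = 19 (mod 125)

Hensel: r_{i+1} = r_i − f(r_i)/f′(r_i) mod 5^{i+2}, where f′(x) = 3x². Iterate:
  r_0 = 4 (mod 5)
  r_1 = 19 (mod 25)
  r_2 = 19 (mod 125)
Final: r = 19 with f(r) ≡ 0 mod 5^3.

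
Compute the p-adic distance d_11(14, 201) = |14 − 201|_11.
d_11(14, 201) = 1/11

Step 1 — x − y = 14 − 201 = -187. Step 2 — v_11(-187) = 1 (factor: -187 = −(11^1 · 17); the sign does not affect v_p). Step 3 — |x − y|_11 = 11^{-1} = 1/11.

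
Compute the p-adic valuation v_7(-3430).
v_7(-3430) = 3

v_7(n) is the largest exponent k such that 7^k divides n. Factor out: -3430 = -7^3 · 10. (Sign doesn't affect v_p.) So v_7(-3430) = 3.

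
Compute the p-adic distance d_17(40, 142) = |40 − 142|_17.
d_17(40, 142) = 1/17

Step 1 — x − y = 40 − 142 = -102. Step 2 — v_17(-102) = 1 (factor: -102 = −(17^1 · 6); the sign does not affect v_p). Step 3 — |x − y|_17 = 17^{-1} = 1/17.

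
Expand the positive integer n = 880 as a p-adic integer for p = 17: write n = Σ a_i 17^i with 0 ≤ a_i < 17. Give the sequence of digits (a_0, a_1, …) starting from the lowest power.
(a_0, a_1, …) = (13, 0, 3)

Repeated division by 17 gives the digits low-to-high: 880 = 13 + 3·17^2. Digit sequence: (13, 0, 3).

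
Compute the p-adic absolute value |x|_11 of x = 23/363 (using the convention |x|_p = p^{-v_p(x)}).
|23/363|_11 = 121

Step 1 — compute v_11(x) by factoring powers of 11 out of the numerator and denominator: v_11(23/363) = -2. Step 2 — apply |x|_p = p^{-v_p(x)} = 11^{2} = 121.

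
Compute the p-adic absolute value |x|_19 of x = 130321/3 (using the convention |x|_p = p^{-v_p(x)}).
|130321/3|_19 = 1/130321

Step 1 — compute v_19(x) by factoring powers of 19 out of the numerator and denominator: v_19(130321/3) = 4. Step 2 — apply |x|_p = p^{-v_p(x)} = 19^{-4} = 1/130321.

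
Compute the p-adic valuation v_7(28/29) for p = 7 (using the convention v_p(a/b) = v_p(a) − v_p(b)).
v_7(28/29) = 1

Factor powers of 7 from the numerator and denominator of the reduced fraction: 28 = 7^1 · 4 and 29 = 7^0 · 29. Apply v_p(a/b) = v_p(a) − v_p(b): v_7(28/29) = 1 − 0 = 1.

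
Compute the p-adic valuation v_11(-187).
v_11(-187) = 1

v_11(n) is the largest exponent k such that 11^k divides n. Factor out: -187 = -11^1 · 17. (Sign doesn't affect v_p.) So v_11(-187) = 1.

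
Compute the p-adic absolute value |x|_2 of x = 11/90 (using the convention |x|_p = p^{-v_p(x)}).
|11/90|_2 = 2

Step 1 — compute v_2(x) by factoring powers of 2 out of the numerator and denominator: v_2(11/90) = -1. Step 2 — apply |x|_p = p^{-v_p(x)} = 2^{1} = 2.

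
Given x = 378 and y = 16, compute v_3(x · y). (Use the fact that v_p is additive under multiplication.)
v_3(6048) = 3

v_p(x) = 3 (factor: 378 = 3^3 · 14); v_p(y) = 0 (factor: 16 = 3^0 · 16). Additivity: v_p(xy) = v_p(x) + v_p(y) = 3 + 0 = 3. (Direct check: xy = 6048 = 3^3 · (224).)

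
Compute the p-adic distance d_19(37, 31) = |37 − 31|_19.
d_19(37, 31) = 1

Step 1 — x − y = 37 − 31 = 6. Step 2 — v_19(6) = 0 (factor: 6 = (19^0 · 6); the sign does not affect v_p). Step 3 — |x − y|_19 = 19^{0} = 1.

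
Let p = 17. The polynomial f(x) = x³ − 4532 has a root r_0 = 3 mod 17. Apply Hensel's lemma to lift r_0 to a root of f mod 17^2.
r_1 = 20 (mod 289)

Hensel: r_{i+1} = r_i − f(r_i)/f′(r_i) mod 17^{i+2}, where f′(x) = 3x². Iterate:
  r_0 = 3 (mod 17)
  r_1 = 20 (mod 289)
Final: r = 20 with f(r) ≡ 0 mod 17^2.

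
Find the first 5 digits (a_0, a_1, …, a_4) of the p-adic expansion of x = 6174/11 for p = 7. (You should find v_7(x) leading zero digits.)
(a_0, …, a_4) = (0, 0, 0, 1, 2)

v_7(6174/11) = 3, so a_0 = ... = a_2 = 0. Factor out: x = 7^3 · u with u = 18/11 a unit in ℤ_7. Expand u iteratively via a_{v+i} = u_i mod 7, u_{i+1} = (u_i − a_{v+i})/7:
  u_0 = 18/11;  a_3 = 1;  u_1 = (u_0 − 1)/7 = 1/11
  u_1 = 1/11;  a_4 = 2;  u_2 = (u_1 − 2)/7 = -3/11
Digits: (0, 0, 0, 1, 2).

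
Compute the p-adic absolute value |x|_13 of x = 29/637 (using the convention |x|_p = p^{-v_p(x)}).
|29/637|_13 = 13

Step 1 — compute v_13(x) by factoring powers of 13 out of the numerator and denominator: v_13(29/637) = -1. Step 2 — apply |x|_p = p^{-v_p(x)} = 13^{1} = 13.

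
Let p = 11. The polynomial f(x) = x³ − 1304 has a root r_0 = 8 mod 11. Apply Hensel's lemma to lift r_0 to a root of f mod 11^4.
r_3 = 11976 (mod 14641)

Hensel: r_{i+1} = r_i − f(r_i)/f′(r_i) mod 11^{i+2}, where f′(x) = 3x². Iterate:
  r_0 = 8 (mod 11)
  r_1 = 118 (mod 121)
  r_2 = 1328 (mod 1331)
  r_3 = 11976 (mod 14641)
Final: r = 11976 with f(r) ≡ 0 mod 11^4.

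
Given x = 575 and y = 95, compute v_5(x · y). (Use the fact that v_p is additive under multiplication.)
v_5(54625) = 3

v_p(x) = 2 (factor: 575 = 5^2 · 23); v_p(y) = 1 (factor: 95 = 5^1 · 19). Additivity: v_p(xy) = v_p(x) + v_p(y) = 2 + 1 = 3. (Direct check: xy = 54625 = 5^3 · (437).)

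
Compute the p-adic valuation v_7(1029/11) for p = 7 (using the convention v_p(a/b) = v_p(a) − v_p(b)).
v_7(1029/11) = 3

Factor powers of 7 from the numerator and denominator of the reduced fraction: 1029 = 7^3 · 3 and 11 = 7^0 · 11. Apply v_p(a/b) = v_p(a) − v_p(b): v_7(1029/11) = 3 − 0 = 3.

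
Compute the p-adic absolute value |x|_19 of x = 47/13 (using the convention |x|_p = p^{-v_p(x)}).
|47/13|_19 = 1

Step 1 — compute v_19(x) by factoring powers of 19 out of the numerator and denominator: v_19(47/13) = 0. Step 2 — apply |x|_p = p^{-v_p(x)} = 19^{0} = 1.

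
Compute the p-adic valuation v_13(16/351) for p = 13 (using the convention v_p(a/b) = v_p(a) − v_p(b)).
v_13(16/351) = -1

Factor powers of 13 from the numerator and denominator of the reduced fraction: 16 = 13^0 · 16 and 351 = 13^1 · 27. Apply v_p(a/b) = v_p(a) − v_p(b): v_13(16/351) = 0 − 1 = -1.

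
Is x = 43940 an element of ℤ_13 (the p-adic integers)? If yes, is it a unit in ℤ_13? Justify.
x ∈ ℤ_13 but not a unit; v_13(x) = 3 > 0

ℤ_13 = {x ∈ ℚ_13 : v_13(x) ≥ 0} and ℤ_13^× = {x ∈ ℤ_13 : v_13(x) = 0}. Here v_13(43940) = v_13(num) − v_13(den) = 3; compare against these criteria.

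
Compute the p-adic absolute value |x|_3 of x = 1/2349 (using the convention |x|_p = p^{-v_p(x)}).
|1/2349|_3 = 81

Step 1 — compute v_3(x) by factoring powers of 3 out of the numerator and denominator: v_3(1/2349) = -4. Step 2 — apply |x|_p = p^{-v_p(x)} = 3^{4} = 81.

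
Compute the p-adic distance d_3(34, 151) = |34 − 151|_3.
d_3(34, 151) = 1/9

Step 1 — x − y = 34 − 151 = -117. Step 2 — v_3(-117) = 2 (factor: -117 = −(3^2 · 13); the sign does not affect v_p). Step 3 — |x − y|_3 = 3^{-2} = 1/9.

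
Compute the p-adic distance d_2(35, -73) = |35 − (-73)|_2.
d_2(35, -73) = 1/4

Step 1 — x − y = 35 − (-73) = 108. Step 2 — v_2(108) = 2 (factor: 108 = (2^2 · 27); the sign does not affect v_p). Step 3 — |x − y|_2 = 2^{-2} = 1/4.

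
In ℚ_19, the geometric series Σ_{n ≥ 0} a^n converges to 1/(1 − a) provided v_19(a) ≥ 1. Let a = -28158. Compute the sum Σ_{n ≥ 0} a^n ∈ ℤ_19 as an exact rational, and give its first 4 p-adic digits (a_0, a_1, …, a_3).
Σ a^n = 1/(1 − a) = 1/28159;  first 4 digits = (1, 0, 17, 14)

v_19(a) = 2 ≥ 1, so the series converges in ℤ_19 to 1/(1 − a) = 1/(1 − (-28158)) = 1/28159. Expand this rational in ℤ_19: compute digits iteratively via d_i = x_i mod 19, x_{i+1} = (x_i − d_i)/19. The first 4 digits are (1, 0, 17, 14).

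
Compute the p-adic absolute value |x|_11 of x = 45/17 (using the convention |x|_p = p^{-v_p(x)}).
|45/17|_11 = 1

Step 1 — compute v_11(x) by factoring powers of 11 out of the numerator and denominator: v_11(45/17) = 0. Step 2 — apply |x|_p = p^{-v_p(x)} = 11^{0} = 1.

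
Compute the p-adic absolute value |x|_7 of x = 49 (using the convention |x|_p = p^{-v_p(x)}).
|49|_7 = 1/49

Step 1 — compute v_7(x) by factoring powers of 7 out of the numerator and denominator: v_7(49) = 2. Step 2 — apply |x|_p = p^{-v_p(x)} = 7^{-2} = 1/49.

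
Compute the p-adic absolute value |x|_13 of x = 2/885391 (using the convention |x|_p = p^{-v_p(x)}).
|2/885391|_13 = 28561

Step 1 — compute v_13(x) by factoring powers of 13 out of the numerator and denominator: v_13(2/885391) = -4. Step 2 — apply |x|_p = p^{-v_p(x)} = 13^{4} = 28561.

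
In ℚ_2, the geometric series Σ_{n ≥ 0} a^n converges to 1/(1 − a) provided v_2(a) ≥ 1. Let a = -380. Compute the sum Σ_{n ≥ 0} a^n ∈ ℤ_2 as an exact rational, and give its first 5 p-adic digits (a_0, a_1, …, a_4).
Σ a^n = 1/(1 − a) = 1/381;  first 5 digits = (1, 0, 1, 0, 1)

v_2(a) = 2 ≥ 1, so the series converges in ℤ_2 to 1/(1 − a) = 1/(1 − (-380)) = 1/381. Expand this rational in ℤ_2: compute digits iteratively via d_i = x_i mod 2, x_{i+1} = (x_i − d_i)/2. The first 5 digits are (1, 0, 1, 0, 1).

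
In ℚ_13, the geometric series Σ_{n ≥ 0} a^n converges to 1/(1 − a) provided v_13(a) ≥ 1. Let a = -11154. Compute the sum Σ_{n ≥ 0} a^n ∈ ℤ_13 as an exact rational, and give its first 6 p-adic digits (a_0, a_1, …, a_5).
Σ a^n = 1/(1 − a) = 1/11155;  first 6 digits = (1, 0, 12, 7, 0, 10)

v_13(a) = 2 ≥ 1, so the series converges in ℤ_13 to 1/(1 − a) = 1/(1 − (-11154)) = 1/11155. Expand this rational in ℤ_13: compute digits iteratively via d_i = x_i mod 13, x_{i+1} = (x_i − d_i)/13. The first 6 digits are (1, 0, 12, 7, 0, 10).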